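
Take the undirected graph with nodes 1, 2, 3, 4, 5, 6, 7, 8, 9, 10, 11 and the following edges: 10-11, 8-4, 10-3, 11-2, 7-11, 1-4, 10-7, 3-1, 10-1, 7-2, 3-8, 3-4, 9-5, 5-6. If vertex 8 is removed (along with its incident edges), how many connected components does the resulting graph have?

With 8 gone, the remaining components are: {5, 6, 9}; {1, 2, 3, 4, 7, 10, 11}.
That is 2 components.

2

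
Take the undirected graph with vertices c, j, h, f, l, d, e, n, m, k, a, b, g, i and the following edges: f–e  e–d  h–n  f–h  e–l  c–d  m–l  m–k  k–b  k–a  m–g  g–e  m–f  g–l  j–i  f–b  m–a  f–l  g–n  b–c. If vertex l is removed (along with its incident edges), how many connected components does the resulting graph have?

2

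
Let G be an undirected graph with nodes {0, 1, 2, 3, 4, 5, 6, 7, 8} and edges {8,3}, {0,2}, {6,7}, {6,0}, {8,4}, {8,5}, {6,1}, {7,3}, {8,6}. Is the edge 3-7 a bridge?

After removing 3-7, the path 3-8-6-7 still connects them, so the edge is not a bridge.

No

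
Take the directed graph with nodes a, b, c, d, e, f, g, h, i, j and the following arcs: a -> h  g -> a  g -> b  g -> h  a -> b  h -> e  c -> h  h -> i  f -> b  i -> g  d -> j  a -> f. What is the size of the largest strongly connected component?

4

{a, g, h, i} are all mutually reachable — one SCC of size 4.
{e} is an SCC by itself.
{b} is an SCC by itself.
{f} is an SCC by itself.
{d} is an SCC by itself.
(and 2 more singleton SCCs)
The largest has 4 vertices.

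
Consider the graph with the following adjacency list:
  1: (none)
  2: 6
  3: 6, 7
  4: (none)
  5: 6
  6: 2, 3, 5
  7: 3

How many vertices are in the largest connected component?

5

4 is isolated — a component by itself.
1 is isolated — a component by itself.
Starting from 2 we can reach 2, 3, 5, 6, 7. That is one component of size 5.
The largest has 5 vertices.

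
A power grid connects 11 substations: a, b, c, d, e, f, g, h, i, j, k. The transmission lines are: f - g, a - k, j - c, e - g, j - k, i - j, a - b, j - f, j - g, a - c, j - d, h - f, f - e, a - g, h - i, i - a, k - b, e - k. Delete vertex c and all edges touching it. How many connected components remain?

With c gone, the remaining components are: {a, b, d, e, f, g, h, i, j, k}.
That is 1 component.

1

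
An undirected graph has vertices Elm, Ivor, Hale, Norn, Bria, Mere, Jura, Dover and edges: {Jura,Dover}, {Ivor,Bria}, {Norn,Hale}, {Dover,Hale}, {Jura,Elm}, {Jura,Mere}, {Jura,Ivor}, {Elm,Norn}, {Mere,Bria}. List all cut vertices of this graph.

Jura

Removing Jura increases the component count from 1 to 2, so Jura is a cut vertex.
By contrast removing Hale leaves 1 component; it is not a cut vertex. No other vertex is a cut vertex either.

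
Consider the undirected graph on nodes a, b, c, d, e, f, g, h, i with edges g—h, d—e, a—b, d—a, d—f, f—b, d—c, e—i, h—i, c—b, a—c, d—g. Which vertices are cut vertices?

Removing d increases the component count from 1 to 2, so d is a cut vertex.
By contrast removing a leaves 1 component; it is not a cut vertex. No other vertex is a cut vertex either.

d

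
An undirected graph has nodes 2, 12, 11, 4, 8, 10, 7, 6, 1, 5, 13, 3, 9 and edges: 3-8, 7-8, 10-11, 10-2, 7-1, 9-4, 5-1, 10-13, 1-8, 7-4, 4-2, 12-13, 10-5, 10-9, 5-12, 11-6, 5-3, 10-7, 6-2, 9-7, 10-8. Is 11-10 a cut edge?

No

After removing 11-10, the path 11-6-2-10 still connects them, so the edge is not a bridge.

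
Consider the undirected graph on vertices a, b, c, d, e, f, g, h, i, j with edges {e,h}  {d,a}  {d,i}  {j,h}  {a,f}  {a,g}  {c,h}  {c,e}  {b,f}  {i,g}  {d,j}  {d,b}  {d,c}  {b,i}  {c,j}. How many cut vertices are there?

1

Removing d increases the component count from 1 to 2, so d is a cut vertex.
By contrast removing g leaves 1 component; it is not a cut vertex. No other vertex is a cut vertex either.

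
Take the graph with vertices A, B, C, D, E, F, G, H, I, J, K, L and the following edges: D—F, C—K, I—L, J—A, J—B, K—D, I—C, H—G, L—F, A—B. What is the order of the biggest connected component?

6

E is isolated — a component by itself.
Starting from G we can reach G, H. That is one component of size 2.
Starting from A we can reach A, B, J. That is one component of size 3.
Starting from C we can reach C, D, F, I, K, L. That is one component of size 6.
The largest has 6 vertices.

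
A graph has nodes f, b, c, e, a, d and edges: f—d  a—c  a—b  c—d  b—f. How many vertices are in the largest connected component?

5

e is isolated — a component by itself.
Starting from a we can reach a, b, c, d, f. That is one component of size 5.
The largest has 5 vertices.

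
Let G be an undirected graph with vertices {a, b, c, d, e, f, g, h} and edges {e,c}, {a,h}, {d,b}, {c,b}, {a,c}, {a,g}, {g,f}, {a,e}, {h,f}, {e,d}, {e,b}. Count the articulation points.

Removing a increases the component count from 1 to 2, so a is a cut vertex.
By contrast removing d leaves 1 component; it is not a cut vertex. No other vertex is a cut vertex either.

1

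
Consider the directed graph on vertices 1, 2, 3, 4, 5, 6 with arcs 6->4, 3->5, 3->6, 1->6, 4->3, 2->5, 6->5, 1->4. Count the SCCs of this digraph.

4

{3, 4, 6} are all mutually reachable — one SCC of size 3.
{5} is an SCC by itself.
{2} is an SCC by itself.
{1} is an SCC by itself.
That gives 4 strongly connected components.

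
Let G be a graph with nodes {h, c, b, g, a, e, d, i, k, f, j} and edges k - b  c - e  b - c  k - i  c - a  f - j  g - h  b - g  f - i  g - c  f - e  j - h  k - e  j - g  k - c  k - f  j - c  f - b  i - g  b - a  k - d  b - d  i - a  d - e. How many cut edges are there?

The edges on the cycle f-i-g-j-f are not bridges since each lies on that cycle.
Every edge lies on some cycle, so there are no bridges.

0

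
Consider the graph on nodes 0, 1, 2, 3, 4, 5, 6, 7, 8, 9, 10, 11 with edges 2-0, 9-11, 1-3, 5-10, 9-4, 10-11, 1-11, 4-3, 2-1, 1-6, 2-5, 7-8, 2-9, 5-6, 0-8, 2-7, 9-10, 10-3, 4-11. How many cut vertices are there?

1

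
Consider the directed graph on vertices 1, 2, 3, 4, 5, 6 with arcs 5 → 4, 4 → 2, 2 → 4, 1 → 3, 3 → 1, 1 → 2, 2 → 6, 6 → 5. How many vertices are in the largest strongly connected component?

{2, 4, 5, 6} are all mutually reachable — one SCC of size 4.
{1, 3} are all mutually reachable — one SCC of size 2.
The largest has 4 vertices.

4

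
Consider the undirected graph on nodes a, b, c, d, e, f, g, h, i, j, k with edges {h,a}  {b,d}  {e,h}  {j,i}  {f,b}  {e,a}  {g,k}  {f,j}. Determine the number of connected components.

c is isolated — a component by itself.
Starting from g we can reach g, k. That is one component of size 2.
Starting from a we can reach a, e, h. That is one component of size 3.
Starting from b we can reach b, d, f, i, j. That is one component of size 5.
Total: 4 components.

4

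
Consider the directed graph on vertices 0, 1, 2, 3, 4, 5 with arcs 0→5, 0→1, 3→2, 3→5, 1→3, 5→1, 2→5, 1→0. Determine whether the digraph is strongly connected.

There is no directed path from 5 to 4, so the graph is not strongly connected.

No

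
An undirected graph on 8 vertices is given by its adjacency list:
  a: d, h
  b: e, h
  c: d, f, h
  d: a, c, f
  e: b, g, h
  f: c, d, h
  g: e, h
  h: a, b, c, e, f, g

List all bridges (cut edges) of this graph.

The edges on the cycle h-b-e-h are not bridges since each lies on that cycle.
Every edge lies on some cycle, so there are no bridges.

none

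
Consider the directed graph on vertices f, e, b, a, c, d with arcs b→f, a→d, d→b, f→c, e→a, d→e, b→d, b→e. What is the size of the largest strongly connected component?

4

{a, b, d, e} are all mutually reachable — one SCC of size 4.
{f} is an SCC by itself.
{c} is an SCC by itself.
The largest has 4 vertices.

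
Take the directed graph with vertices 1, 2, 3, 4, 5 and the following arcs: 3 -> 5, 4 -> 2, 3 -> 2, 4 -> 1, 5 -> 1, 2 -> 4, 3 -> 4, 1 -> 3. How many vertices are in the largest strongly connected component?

{1, 2, 3, 4, 5} are all mutually reachable — one SCC of size 5.
The largest has 5 vertices.

5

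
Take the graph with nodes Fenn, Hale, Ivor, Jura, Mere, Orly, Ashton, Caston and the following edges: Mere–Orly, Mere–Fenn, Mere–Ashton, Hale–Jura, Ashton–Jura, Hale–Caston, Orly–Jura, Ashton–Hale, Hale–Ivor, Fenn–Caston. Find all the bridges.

The edges on the cycle Mere-Orly-Jura-Hale-Ashton-Mere are not bridges since each lies on that cycle.
But removing Hale–Ivor disconnects Hale from Ivor — this is a bridge.

Hale-Ivor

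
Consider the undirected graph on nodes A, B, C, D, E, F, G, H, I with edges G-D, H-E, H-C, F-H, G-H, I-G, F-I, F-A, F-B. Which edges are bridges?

The edges on the cycle F-I-G-H-F are not bridges since each lies on that cycle.
But removing C-H disconnects C from H; removing A-F disconnects A from F; removing B-F disconnects B from F; removing H-E disconnects H from E — these are bridges.
In total 5 edges are bridges.

A-F, B-F, C-H, D-G, E-H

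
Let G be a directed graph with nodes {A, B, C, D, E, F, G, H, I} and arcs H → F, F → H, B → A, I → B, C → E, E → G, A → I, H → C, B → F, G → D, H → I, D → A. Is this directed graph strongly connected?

Yes

From D we can reach every vertex (A, B, C, D, E, F, G, H, I), and every vertex can reach D (A, B, C, D, E, F, G, H, I). So the whole graph is one strongly connected component.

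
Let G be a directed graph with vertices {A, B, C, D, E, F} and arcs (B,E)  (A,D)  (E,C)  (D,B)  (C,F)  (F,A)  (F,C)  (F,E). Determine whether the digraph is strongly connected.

Yes

From E we can reach every vertex (A, B, C, D, E, F), and every vertex can reach E (A, B, C, D, E, F). So the whole graph is one strongly connected component.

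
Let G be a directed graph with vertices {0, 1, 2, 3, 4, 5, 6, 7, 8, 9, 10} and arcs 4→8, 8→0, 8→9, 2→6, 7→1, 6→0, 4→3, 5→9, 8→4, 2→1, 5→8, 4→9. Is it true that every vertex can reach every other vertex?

There is no directed path from 2 to 10, so the graph is not strongly connected.

No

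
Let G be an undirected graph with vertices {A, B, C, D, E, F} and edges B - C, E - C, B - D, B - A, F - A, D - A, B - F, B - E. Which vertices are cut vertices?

B

Removing B increases the component count from 1 to 2, so B is a cut vertex.
By contrast removing C leaves 1 component; it is not a cut vertex. No other vertex is a cut vertex either.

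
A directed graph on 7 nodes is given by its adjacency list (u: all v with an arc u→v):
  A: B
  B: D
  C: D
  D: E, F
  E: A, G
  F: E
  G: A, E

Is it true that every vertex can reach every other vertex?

No

There is no directed path from B to C, so the graph is not strongly connected.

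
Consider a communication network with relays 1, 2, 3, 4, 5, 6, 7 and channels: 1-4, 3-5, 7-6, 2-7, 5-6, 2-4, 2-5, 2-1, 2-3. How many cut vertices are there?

1

Removing 2 increases the component count from 1 to 2, so 2 is a cut vertex.
By contrast removing 5 leaves 1 component; it is not a cut vertex. No other vertex is a cut vertex either.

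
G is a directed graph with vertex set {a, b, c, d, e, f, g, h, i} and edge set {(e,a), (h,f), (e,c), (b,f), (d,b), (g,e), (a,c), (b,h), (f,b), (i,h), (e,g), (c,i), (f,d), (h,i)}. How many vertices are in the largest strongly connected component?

5

{b, d, f, h, i} are all mutually reachable — one SCC of size 5.
{e, g} are all mutually reachable — one SCC of size 2.
{a} is an SCC by itself.
{c} is an SCC by itself.
The largest has 5 vertices.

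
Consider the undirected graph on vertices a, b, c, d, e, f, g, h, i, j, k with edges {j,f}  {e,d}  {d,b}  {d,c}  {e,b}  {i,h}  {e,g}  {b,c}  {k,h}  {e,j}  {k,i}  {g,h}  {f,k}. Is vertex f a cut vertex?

No

Deleting f leaves 2 components (was 2), so f is not a cut vertex.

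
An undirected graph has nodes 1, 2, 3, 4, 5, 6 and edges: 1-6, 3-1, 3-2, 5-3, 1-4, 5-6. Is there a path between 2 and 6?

Yes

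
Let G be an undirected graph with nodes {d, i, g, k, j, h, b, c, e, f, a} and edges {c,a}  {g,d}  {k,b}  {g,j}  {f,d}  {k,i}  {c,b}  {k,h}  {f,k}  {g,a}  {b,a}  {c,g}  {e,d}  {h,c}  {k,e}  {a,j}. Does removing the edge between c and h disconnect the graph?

After removing c-h, the path c-b-k-h still connects them, so the edge is not a bridge.

No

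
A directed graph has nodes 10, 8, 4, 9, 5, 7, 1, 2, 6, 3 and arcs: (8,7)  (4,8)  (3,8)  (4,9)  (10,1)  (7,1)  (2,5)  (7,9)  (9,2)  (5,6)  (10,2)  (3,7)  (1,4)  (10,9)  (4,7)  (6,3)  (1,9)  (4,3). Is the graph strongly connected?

There is no directed path from 3 to 10, so the graph is not strongly connected.

No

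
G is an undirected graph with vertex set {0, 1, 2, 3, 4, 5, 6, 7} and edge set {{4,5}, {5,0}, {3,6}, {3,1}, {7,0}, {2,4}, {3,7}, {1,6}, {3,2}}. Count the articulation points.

1

Removing 3 increases the component count from 1 to 2, so 3 is a cut vertex.
By contrast removing 2 leaves 1 component; it is not a cut vertex. No other vertex is a cut vertex either.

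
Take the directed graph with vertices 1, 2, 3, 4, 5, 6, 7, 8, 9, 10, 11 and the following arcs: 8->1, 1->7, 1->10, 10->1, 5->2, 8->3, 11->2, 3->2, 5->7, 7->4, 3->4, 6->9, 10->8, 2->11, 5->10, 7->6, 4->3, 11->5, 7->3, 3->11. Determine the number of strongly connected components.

{1, 2, 3, 4, 5, 7, 8, 10, 11} are all mutually reachable — one SCC of size 9.
{6} is an SCC by itself.
{9} is an SCC by itself.
That gives 3 strongly connected components.

3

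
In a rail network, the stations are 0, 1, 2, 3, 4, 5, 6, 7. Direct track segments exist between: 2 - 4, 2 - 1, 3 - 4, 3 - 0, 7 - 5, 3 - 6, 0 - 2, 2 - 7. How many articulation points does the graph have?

Removing 2 increases the component count from 1 to 3, so 2 is a cut vertex.
Removing 3 increases the component count from 1 to 2, so 3 is a cut vertex.
Removing 7 increases the component count from 1 to 2, so 7 is a cut vertex.
By contrast removing 4 leaves 1 component; it is not a cut vertex. No other vertex is a cut vertex either.

3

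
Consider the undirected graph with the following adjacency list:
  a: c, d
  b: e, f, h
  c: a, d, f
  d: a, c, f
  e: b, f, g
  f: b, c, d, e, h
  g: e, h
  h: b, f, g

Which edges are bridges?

The edges on the cycle f-e-g-h-f are not bridges since each lies on that cycle.
Every edge lies on some cycle, so there are no bridges.

none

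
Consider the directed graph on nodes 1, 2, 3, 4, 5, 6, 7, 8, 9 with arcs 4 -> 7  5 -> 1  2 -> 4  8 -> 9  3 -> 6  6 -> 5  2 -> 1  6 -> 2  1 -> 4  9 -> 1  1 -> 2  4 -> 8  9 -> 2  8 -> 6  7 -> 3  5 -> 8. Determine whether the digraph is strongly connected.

Yes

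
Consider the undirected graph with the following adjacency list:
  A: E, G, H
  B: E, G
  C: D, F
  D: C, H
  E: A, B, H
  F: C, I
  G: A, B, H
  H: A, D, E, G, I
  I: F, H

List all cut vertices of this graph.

H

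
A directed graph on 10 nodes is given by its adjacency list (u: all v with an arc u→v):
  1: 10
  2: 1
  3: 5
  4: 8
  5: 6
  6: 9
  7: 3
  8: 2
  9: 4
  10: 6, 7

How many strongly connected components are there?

{1, 2, 3, 4, 5, 6, 7, 8, 9, 10} are all mutually reachable — one SCC of size 10.
That gives 1 strongly connected component.

1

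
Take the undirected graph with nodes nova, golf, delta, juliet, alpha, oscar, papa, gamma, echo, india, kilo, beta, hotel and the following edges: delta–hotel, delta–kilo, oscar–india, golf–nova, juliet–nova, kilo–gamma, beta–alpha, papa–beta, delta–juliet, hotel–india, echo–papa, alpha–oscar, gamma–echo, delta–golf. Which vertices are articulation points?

delta

Removing delta increases the component count from 1 to 2, so delta is a cut vertex.
By contrast removing beta leaves 1 component; it is not a cut vertex. No other vertex is a cut vertex either.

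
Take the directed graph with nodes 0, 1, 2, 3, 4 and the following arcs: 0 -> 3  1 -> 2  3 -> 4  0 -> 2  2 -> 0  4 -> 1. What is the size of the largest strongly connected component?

5

{0, 1, 2, 3, 4} are all mutually reachable — one SCC of size 5.
The largest has 5 vertices.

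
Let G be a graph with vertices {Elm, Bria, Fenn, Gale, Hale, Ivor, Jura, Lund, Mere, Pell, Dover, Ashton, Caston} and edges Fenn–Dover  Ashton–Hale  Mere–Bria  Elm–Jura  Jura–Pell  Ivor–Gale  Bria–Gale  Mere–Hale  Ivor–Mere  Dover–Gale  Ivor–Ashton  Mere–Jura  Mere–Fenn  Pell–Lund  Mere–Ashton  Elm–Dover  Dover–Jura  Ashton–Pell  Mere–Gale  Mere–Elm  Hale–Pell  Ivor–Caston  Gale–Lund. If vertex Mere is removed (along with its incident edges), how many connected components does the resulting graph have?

With Mere gone, the remaining components are: {Elm, Bria, Fenn, Gale, Hale, Ivor, Jura, Lund, Pell, Dover, Ashton, Caston}.
That is 1 component.

1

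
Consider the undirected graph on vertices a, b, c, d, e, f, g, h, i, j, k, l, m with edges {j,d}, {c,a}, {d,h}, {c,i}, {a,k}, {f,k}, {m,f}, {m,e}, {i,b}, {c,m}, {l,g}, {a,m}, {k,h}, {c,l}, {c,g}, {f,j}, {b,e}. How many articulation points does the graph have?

Removing c increases the component count from 1 to 2, so c is a cut vertex.
By contrast removing i leaves 1 component; it is not a cut vertex. No other vertex is a cut vertex either.

1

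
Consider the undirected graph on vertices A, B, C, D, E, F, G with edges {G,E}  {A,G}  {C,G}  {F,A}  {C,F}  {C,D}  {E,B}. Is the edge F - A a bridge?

No

After removing F - A, the path F-C-G-A still connects them, so the edge is not a bridge.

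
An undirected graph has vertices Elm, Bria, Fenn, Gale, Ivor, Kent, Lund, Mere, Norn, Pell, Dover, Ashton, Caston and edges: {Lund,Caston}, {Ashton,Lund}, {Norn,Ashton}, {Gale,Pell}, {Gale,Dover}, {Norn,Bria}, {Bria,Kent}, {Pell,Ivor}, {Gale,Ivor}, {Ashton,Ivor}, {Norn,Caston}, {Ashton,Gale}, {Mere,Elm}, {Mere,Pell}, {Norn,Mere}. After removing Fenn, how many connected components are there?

1

With Fenn gone, the remaining components are: {Elm, Bria, Gale, Ivor, Kent, Lund, Mere, Norn, Pell, Dover, Ashton, Caston}.
That is 1 component.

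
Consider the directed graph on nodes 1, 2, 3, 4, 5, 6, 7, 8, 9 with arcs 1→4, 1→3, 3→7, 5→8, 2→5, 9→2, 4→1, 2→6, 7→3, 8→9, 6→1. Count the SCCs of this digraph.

4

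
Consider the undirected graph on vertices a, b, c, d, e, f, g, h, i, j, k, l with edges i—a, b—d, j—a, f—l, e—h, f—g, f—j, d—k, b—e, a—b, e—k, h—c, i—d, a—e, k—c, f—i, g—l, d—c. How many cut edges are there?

The edges on the cycle f-g-l-f are not bridges since each lies on that cycle.
Every edge lies on some cycle, so there are no bridges.

0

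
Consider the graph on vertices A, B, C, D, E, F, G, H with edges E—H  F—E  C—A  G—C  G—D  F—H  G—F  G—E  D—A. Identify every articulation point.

Removing G increases the component count from 2 to 3, so G is a cut vertex.
By contrast removing C leaves 2 components; it is not a cut vertex. No other vertex is a cut vertex either.

G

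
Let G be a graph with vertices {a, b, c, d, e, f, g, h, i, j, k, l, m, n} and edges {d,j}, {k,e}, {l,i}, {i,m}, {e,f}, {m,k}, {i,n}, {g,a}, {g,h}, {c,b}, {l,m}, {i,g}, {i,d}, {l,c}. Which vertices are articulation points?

c, d, e, g, i, k, l, m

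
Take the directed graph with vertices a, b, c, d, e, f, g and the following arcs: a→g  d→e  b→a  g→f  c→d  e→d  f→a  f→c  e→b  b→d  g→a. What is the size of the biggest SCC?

{a, b, c, d, e, f, g} are all mutually reachable — one SCC of size 7.
The largest has 7 vertices.

7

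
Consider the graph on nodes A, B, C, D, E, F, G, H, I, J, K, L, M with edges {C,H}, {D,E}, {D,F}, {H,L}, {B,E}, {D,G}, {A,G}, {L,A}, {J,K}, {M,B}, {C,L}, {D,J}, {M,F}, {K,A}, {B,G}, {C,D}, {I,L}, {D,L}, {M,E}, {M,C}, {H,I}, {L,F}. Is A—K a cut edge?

No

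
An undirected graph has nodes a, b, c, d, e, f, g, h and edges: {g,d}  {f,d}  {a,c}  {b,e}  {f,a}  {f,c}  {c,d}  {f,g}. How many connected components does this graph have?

h is isolated — a component by itself.
Starting from b we can reach b, e. That is one component of size 2.
Starting from a we can reach a, c, d, f, g. That is one component of size 5.
Total: 3 components.

3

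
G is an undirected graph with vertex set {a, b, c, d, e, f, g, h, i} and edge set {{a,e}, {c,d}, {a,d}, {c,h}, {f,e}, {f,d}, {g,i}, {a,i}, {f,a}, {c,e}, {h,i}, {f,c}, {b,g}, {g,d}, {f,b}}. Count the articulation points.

0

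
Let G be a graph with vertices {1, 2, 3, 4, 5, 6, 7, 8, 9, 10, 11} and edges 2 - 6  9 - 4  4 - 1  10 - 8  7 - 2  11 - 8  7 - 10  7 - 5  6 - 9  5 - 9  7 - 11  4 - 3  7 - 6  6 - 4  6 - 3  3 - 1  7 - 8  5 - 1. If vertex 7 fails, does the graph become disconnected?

Deleting 7 raises the number of components from 1 to 2, so 7 is a cut vertex.

Yes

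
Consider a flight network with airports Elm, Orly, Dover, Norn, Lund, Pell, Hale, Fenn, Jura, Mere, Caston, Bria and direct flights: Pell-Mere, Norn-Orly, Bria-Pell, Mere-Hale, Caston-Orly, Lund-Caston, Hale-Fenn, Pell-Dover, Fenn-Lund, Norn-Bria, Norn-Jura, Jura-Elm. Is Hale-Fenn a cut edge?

No

After removing Hale-Fenn, the path Hale-Mere-Pell-Bria-Norn-Orly-Caston-Lund-Fenn still connects them, so the edge is not a bridge.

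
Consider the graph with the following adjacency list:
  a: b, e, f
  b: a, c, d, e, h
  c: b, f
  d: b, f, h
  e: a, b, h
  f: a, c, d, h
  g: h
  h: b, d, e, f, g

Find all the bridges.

g-h

The edges on the cycle f-h-e-b-d-f are not bridges since each lies on that cycle.
But removing h-g disconnects h from g — this is a bridge.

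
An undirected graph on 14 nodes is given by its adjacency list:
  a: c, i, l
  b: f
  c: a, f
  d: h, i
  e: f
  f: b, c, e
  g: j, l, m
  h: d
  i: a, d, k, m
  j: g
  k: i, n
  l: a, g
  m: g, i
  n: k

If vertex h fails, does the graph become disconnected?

No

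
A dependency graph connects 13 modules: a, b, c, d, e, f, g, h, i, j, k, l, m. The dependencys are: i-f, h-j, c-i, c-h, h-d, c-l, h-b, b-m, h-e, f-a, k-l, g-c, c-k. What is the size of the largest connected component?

Starting from a we can reach a, b, c, d, e, f, g, h, i, j, k, l, m. That is one component of size 13.
The largest has 13 vertices.

13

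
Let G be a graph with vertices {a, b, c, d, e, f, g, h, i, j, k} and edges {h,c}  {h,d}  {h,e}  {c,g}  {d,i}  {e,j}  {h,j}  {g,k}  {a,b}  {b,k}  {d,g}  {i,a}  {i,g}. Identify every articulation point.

h

Removing h increases the component count from 2 to 3, so h is a cut vertex.
By contrast removing a leaves 2 components; it is not a cut vertex. No other vertex is a cut vertex either.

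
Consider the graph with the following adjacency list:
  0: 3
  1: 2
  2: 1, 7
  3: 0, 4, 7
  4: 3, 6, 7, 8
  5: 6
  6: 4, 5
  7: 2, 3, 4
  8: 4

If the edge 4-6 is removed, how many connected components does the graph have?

2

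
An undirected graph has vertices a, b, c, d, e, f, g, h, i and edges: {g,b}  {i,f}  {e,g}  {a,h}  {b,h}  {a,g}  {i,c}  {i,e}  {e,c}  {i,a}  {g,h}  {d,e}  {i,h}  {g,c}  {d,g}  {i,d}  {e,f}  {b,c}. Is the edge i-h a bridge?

No

After removing i-h, the path i-a-h still connects them, so the edge is not a bridge.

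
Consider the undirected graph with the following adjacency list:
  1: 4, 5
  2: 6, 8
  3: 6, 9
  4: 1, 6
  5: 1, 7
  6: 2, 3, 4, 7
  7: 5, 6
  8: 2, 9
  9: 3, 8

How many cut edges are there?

0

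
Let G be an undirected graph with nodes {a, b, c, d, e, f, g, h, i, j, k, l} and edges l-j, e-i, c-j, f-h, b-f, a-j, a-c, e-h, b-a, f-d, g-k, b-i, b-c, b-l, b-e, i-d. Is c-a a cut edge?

No

After removing c-a, the path c-b-a still connects them, so the edge is not a bridge.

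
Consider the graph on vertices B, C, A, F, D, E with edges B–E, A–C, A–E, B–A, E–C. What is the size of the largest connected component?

4

D is isolated — a component by itself.
F is isolated — a component by itself.
Starting from A we can reach A, B, C, E. That is one component of size 4.
The largest has 4 vertices.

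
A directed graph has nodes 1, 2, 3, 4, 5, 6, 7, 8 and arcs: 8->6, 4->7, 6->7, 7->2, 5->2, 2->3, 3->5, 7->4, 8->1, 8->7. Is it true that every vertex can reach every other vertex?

There is no directed path from 1 to 7, so the graph is not strongly connected.

No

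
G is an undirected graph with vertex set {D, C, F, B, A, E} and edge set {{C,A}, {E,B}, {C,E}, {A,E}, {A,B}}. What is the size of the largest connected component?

4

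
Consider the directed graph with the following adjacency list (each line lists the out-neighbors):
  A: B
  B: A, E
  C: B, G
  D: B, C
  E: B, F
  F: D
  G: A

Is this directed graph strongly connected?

From D we can reach every vertex (A, B, C, D, E, F, G), and every vertex can reach D (A, B, C, D, E, F, G). So the whole graph is one strongly connected component.

Yes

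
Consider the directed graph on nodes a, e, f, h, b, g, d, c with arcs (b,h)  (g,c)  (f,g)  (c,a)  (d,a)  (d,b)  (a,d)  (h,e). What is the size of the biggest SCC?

2

{a, d} are all mutually reachable — one SCC of size 2.
{g} is an SCC by itself.
{b} is an SCC by itself.
{c} is an SCC by itself.
{e} is an SCC by itself.
(and 2 more singleton SCCs)
The largest has 2 vertices.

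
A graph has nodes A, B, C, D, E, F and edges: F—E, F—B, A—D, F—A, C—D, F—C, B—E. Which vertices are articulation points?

Removing F increases the component count from 1 to 2, so F is a cut vertex.
By contrast removing E leaves 1 component; it is not a cut vertex. No other vertex is a cut vertex either.

F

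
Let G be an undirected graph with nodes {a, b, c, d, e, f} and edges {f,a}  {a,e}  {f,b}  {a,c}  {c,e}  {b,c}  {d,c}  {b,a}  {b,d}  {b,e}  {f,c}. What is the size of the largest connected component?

Starting from a we can reach a, b, c, d, e, f. That is one component of size 6.
The largest has 6 vertices.

6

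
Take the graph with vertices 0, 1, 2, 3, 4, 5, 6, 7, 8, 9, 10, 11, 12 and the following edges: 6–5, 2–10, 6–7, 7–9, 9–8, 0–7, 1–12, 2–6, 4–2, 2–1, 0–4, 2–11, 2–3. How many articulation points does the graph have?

5

Removing 1 increases the component count from 1 to 2, so 1 is a cut vertex.
Removing 2 increases the component count from 1 to 5, so 2 is a cut vertex.
Removing 6 increases the component count from 1 to 2, so 6 is a cut vertex.
Likewise 7, 9 are cut vertices.
By contrast removing 4 leaves 1 component; it is not a cut vertex. No other vertex is a cut vertex either.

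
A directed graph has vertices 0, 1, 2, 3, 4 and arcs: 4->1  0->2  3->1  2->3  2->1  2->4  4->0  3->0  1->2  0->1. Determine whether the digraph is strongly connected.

Yes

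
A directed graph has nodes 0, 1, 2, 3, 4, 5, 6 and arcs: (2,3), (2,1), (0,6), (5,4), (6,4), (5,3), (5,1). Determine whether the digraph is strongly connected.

No

There is no directed path from 4 to 3, so the graph is not strongly connected.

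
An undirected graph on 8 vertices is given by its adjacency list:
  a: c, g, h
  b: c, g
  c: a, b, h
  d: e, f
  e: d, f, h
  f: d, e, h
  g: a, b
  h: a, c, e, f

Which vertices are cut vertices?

h

Removing h increases the component count from 1 to 2, so h is a cut vertex.
By contrast removing c leaves 1 component; it is not a cut vertex. No other vertex is a cut vertex either.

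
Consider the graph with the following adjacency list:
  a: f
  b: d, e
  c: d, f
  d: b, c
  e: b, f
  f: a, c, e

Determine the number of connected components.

1

Starting from a we can reach a, b, c, d, e, f. That is one component of size 6.
Total: 1 component.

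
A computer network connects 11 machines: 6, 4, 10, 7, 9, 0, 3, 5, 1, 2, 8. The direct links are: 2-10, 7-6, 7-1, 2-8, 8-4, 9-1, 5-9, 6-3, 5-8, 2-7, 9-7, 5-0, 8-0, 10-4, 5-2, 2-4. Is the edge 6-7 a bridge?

Removing 6-7 leaves no path between 6 and 7: the component count goes from 1 to 2. So it is a bridge.

Yes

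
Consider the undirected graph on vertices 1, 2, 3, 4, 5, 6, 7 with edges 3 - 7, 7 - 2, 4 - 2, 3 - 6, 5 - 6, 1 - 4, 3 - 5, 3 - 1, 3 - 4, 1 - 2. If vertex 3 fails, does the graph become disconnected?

Deleting 3 raises the number of components from 1 to 2, so 3 is a cut vertex.

Yes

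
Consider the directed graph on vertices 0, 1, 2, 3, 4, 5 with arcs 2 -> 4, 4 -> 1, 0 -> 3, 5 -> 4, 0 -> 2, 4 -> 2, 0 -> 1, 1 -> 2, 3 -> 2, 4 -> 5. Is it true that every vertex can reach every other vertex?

No

There is no directed path from 3 to 0, so the graph is not strongly connected.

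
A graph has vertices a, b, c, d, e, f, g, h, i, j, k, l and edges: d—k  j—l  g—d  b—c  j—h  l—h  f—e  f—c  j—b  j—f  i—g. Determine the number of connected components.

a is isolated — a component by itself.
Starting from d we can reach d, g, i, k. That is one component of size 4.
Starting from b we can reach b, c, e, f, h, j, l. That is one component of size 7.
Total: 3 components.

3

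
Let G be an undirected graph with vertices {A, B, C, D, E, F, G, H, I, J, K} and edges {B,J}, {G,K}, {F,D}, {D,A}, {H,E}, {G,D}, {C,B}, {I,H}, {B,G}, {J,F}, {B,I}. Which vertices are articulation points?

Removing B increases the component count from 1 to 3, so B is a cut vertex.
Removing D increases the component count from 1 to 2, so D is a cut vertex.
Removing G increases the component count from 1 to 2, so G is a cut vertex.
Likewise H, I are cut vertices.
By contrast removing E leaves 1 component; it is not a cut vertex. No other vertex is a cut vertex either.

B, D, G, H, I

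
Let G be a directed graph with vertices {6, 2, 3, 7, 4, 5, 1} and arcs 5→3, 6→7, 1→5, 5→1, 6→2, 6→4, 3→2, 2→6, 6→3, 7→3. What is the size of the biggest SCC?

4

{2, 3, 6, 7} are all mutually reachable — one SCC of size 4.
{1, 5} are all mutually reachable — one SCC of size 2.
{4} is an SCC by itself.
The largest has 4 vertices.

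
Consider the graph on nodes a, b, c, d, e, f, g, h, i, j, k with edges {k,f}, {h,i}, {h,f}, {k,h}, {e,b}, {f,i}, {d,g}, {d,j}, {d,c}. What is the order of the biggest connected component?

4

a is isolated — a component by itself.
Starting from b we can reach b, e. That is one component of size 2.
Starting from c we can reach c, d, g, j. That is one component of size 4.
Starting from f we can reach f, h, i, k. That is one component of size 4.
The largest has 4 vertices.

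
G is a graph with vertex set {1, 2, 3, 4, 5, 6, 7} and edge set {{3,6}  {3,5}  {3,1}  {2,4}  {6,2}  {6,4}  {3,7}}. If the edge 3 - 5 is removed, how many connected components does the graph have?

Before removal there is 1 component.
3 - 5 is a bridge — removing it separates 3's side from 5's side.
After removal: 2 components.

2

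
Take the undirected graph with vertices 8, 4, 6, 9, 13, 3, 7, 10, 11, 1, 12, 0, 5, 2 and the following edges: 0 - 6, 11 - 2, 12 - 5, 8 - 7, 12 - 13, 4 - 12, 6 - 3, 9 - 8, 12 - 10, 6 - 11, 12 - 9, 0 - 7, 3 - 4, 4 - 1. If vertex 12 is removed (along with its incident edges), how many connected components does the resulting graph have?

4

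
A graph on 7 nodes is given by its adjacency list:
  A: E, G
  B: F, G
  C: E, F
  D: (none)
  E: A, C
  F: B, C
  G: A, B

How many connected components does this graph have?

2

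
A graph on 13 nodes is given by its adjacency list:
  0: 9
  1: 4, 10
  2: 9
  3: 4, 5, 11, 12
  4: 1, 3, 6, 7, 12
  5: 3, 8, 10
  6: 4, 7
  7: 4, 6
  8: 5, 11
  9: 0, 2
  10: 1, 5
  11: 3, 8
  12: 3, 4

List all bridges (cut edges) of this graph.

0-9, 2-9

The edges on the cycle 4-6-7-4 are not bridges since each lies on that cycle.
But removing 2-9 disconnects 2 from 9; removing 9-0 disconnects 9 from 0 — these are bridges.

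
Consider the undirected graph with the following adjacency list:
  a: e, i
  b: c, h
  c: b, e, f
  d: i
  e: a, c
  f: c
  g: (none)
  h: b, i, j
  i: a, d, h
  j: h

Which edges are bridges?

c-f, d-i, h-j

The edges on the cycle i-a-e-c-b-h-i are not bridges since each lies on that cycle.
But removing j-h disconnects j from h; removing i-d disconnects i from d; removing c-f disconnects c from f — these are bridges.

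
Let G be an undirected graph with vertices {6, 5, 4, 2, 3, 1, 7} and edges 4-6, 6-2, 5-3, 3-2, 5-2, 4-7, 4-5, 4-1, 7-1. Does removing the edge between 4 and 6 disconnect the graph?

No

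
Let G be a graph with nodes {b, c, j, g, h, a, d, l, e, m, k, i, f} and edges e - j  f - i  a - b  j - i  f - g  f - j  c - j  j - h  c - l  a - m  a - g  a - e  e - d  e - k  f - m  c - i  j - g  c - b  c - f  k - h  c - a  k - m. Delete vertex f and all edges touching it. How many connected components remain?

1

With f gone, the remaining components are: {a, b, c, d, e, g, h, i, j, k, l, m}.
That is 1 component.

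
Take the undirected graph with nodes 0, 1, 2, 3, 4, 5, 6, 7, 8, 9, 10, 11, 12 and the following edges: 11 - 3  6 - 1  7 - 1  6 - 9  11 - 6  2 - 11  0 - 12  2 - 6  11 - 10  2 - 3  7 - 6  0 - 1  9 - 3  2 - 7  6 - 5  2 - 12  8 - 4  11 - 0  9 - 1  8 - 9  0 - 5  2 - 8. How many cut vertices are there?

Removing 8 increases the component count from 1 to 2, so 8 is a cut vertex.
Removing 11 increases the component count from 1 to 2, so 11 is a cut vertex.
By contrast removing 7 leaves 1 component; it is not a cut vertex. No other vertex is a cut vertex either.

2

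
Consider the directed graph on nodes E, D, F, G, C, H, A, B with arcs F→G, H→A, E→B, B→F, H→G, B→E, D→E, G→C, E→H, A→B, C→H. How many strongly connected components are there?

2

{A, B, C, E, F, G, H} are all mutually reachable — one SCC of size 7.
{D} is an SCC by itself.
That gives 2 strongly connected components.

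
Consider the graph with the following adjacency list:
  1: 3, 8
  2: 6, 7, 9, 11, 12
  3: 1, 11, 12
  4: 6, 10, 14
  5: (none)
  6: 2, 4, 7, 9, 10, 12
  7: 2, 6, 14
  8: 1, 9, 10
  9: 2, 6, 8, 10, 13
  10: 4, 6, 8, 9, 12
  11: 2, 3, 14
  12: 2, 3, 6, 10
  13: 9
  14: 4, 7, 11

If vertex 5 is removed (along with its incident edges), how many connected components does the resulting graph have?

With 5 gone, the remaining components are: {1, 2, 3, 4, 6, 7, 8, 9, 10, 11, 12, 13, 14}.
That is 1 component.

1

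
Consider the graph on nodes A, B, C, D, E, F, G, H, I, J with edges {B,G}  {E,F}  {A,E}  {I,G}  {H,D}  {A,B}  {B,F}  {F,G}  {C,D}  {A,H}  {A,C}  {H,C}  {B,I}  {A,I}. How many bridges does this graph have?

The edges on the cycle A-H-D-C-A are not bridges since each lies on that cycle.
Every edge lies on some cycle, so there are no bridges.

0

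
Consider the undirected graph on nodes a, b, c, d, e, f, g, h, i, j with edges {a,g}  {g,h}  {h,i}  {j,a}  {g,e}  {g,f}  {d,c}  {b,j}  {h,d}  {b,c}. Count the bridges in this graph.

The edges on the cycle b-j-a-g-h-d-c-b are not bridges since each lies on that cycle.
But removing f–g disconnects f from g; removing e–g disconnects e from g; removing h–i disconnects h from i — these are bridges.
That makes 3 bridges.

3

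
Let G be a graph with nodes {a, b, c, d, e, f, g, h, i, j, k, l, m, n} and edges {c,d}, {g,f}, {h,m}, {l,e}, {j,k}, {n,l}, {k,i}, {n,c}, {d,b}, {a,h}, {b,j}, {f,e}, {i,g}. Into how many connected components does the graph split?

2

Starting from a we can reach a, h, m. That is one component of size 3.
Starting from b we can reach b, c, d, e, f, g, i, j, k, l, n. That is one component of size 11.
Total: 2 components.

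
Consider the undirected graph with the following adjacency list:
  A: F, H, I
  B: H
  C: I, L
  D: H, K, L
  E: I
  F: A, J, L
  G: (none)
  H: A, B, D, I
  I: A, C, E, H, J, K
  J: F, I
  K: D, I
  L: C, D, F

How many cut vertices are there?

2

Removing H increases the component count from 2 to 3, so H is a cut vertex.
Removing I increases the component count from 2 to 3, so I is a cut vertex.
By contrast removing D leaves 2 components; it is not a cut vertex. No other vertex is a cut vertex either.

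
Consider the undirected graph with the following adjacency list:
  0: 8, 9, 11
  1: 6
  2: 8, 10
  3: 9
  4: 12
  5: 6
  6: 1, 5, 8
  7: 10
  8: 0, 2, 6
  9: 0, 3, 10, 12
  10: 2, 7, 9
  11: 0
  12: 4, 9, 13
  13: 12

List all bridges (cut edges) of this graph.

The edges on the cycle 8-2-10-9-0-8 are not bridges since each lies on that cycle.
But removing 8-6 disconnects 8 from 6; removing 9-12 disconnects 9 from 12; removing 13-12 disconnects 13 from 12; removing 0-11 disconnects 0 from 11 — these are bridges.
In total 9 edges are bridges.

0-11, 1-6, 10-7, 12-13, 12-4, 12-9, 3-9, 5-6, 6-8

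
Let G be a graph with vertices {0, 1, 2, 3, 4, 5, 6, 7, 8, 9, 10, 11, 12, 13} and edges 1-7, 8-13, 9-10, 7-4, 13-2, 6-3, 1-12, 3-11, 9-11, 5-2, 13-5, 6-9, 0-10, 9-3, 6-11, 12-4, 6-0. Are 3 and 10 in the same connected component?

Yes

From 3 we can reach 0, 3, 6, 9, 10, 11, which includes 10.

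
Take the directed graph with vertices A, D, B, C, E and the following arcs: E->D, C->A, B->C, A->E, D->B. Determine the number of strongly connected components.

1

{A, B, C, D, E} are all mutually reachable — one SCC of size 5.
That gives 1 strongly connected component.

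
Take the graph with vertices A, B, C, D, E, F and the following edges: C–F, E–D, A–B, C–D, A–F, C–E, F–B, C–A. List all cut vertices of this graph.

C

Removing C increases the component count from 1 to 2, so C is a cut vertex.
By contrast removing B leaves 1 component; it is not a cut vertex. No other vertex is a cut vertex either.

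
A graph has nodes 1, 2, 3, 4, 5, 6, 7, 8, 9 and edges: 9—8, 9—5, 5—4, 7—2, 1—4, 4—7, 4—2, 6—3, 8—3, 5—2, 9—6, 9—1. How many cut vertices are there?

Removing 9 increases the component count from 1 to 2, so 9 is a cut vertex.
By contrast removing 6 leaves 1 component; it is not a cut vertex. No other vertex is a cut vertex either.

1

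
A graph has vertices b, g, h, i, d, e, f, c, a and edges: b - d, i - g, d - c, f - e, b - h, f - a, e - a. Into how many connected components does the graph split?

3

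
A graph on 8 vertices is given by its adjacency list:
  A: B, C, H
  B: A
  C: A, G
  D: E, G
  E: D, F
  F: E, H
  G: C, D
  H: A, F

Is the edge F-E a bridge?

After removing F-E, the path F-H-A-C-G-D-E still connects them, so the edge is not a bridge.

No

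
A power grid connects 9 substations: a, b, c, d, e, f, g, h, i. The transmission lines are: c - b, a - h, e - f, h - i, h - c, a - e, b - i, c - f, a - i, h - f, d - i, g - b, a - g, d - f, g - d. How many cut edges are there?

The edges on the cycle a-h-c-b-g-a are not bridges since each lies on that cycle.
Every edge lies on some cycle, so there are no bridges.

0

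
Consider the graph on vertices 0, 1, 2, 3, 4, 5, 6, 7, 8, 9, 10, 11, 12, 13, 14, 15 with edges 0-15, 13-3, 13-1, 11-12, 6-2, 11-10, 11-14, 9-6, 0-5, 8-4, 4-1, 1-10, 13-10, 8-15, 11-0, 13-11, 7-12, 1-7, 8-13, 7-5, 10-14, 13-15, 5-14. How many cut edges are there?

The edges on the cycle 8-13-11-10-1-4-8 are not bridges since each lies on that cycle.
But removing 9-6 disconnects 9 from 6; removing 6-2 disconnects 6 from 2; removing 3-13 disconnects 3 from 13 — these are bridges.
That makes 3 bridges.

3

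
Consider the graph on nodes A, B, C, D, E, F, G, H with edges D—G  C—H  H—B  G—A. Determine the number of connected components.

E is isolated — a component by itself.
F is isolated — a component by itself.
Starting from B we can reach B, C, H. That is one component of size 3.
Starting from A we can reach A, D, G. That is one component of size 3.
Total: 4 components.

4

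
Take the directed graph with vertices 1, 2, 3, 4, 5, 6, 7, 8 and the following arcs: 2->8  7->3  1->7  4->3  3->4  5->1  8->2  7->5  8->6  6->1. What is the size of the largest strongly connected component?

3

{1, 5, 7} are all mutually reachable — one SCC of size 3.
{3, 4} are all mutually reachable — one SCC of size 2.
{2, 8} are all mutually reachable — one SCC of size 2.
{6} is an SCC by itself.
The largest has 3 vertices.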